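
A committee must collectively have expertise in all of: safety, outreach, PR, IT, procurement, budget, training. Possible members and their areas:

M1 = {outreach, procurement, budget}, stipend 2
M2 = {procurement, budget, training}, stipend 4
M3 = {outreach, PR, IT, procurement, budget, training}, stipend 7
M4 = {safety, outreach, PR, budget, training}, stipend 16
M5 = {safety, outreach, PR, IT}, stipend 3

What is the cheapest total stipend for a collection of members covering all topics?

7

M2, M5 cover every topic at stipend 4 + 3 = 7.
Any cover uses at least 2 members; among all covering selections none totals below 7.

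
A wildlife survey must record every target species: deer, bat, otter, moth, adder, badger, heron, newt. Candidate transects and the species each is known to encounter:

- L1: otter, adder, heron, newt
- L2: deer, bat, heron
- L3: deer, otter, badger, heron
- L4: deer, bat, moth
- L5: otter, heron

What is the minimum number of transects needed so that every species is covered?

L1, L3, L4 together cover {deer, bat, otter, moth, adder, badger, heron, newt} — every species.
No 2 of the 5 transects cover everything (all 10 pairs fall short), so 3 is minimum.

3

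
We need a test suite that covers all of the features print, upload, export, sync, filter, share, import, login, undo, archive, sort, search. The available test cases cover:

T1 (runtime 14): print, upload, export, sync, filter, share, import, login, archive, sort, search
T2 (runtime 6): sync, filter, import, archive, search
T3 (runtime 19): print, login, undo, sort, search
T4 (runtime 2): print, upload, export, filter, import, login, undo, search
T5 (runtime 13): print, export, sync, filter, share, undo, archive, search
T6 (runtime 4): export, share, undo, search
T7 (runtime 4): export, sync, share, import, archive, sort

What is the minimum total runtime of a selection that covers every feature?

T4, T7 cover every feature at runtime 2 + 4 = 6.
Any cover uses at least 2 test cases; among all covering selections none totals below 6.

6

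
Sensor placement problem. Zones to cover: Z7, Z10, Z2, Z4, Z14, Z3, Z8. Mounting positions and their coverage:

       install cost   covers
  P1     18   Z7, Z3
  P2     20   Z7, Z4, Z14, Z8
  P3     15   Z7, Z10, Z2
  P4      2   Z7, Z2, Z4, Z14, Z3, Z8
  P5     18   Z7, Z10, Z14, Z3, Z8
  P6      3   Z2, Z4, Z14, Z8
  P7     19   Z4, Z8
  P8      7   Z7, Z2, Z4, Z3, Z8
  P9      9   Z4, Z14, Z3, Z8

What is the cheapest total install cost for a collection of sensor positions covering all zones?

P3, P4 cover every zone at install cost 15 + 2 = 17.
Any cover uses at least 2 sensor positions; among all covering selections none totals below 17.

17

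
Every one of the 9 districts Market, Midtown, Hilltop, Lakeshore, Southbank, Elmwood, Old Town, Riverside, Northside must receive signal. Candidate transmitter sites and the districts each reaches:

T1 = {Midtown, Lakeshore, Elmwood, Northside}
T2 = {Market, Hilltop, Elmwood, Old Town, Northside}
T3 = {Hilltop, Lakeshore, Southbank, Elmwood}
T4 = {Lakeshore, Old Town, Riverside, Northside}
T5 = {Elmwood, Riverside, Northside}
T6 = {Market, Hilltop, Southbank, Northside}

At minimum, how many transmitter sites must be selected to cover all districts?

T1, T4, T6 together cover {Market, Midtown, Hilltop, Lakeshore, Southbank, Elmwood, Old Town, Riverside, Northside} — every district.
No 2 of the 6 transmitter sites cover everything (all 15 pairs fall short), so 3 is minimum.
Greedy (largest uncovered first) would take T2, T1, T3, T4 — 4 transmitter sites — but 3 suffice.

3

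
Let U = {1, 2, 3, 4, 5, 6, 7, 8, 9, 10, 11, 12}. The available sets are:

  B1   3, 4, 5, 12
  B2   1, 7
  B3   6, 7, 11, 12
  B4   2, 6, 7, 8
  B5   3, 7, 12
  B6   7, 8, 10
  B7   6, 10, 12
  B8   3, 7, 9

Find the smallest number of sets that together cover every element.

B1, B2, B3, B4, B6, B8 together cover {1, 2, 3, 4, 5, 6, 7, 8, 9, 10, 11, 12} — every element.
No 5 of the 8 sets cover everything (all 56 size-5 selections fall short), so 6 is minimum.

6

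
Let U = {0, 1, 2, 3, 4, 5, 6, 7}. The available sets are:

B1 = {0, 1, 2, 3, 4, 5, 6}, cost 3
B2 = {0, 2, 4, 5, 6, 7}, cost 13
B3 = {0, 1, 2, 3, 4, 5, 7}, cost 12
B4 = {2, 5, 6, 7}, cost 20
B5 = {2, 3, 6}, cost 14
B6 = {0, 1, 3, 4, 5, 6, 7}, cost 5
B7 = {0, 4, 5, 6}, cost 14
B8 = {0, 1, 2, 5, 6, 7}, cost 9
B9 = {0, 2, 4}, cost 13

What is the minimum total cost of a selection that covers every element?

8

B1, B6 cover every element at cost 3 + 5 = 8.
Any cover uses at least 2 sets; among all covering selections none totals below 8.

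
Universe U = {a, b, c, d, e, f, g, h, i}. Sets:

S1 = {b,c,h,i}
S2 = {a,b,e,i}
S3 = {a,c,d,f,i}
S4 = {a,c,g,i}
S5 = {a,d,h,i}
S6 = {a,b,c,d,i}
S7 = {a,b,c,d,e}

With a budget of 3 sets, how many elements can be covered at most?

8

Choosing S1, S2, S3 covers {a, b, c, d, e, f, h, i} — 8 elements.
No choice of 3 sets does better; here g is left uncovered.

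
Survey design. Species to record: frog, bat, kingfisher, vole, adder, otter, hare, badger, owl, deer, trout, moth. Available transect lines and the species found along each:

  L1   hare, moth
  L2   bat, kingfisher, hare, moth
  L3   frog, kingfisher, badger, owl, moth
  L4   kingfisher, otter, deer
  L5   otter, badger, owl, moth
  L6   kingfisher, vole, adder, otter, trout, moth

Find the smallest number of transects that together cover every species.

L2, L3, L4, L6 together cover {frog, bat, kingfisher, vole, adder, otter, hare, badger, owl, deer, trout, moth} — every species.
No 3 of the 6 transects cover everything (all 20 triples fall short), so 4 is minimum.

4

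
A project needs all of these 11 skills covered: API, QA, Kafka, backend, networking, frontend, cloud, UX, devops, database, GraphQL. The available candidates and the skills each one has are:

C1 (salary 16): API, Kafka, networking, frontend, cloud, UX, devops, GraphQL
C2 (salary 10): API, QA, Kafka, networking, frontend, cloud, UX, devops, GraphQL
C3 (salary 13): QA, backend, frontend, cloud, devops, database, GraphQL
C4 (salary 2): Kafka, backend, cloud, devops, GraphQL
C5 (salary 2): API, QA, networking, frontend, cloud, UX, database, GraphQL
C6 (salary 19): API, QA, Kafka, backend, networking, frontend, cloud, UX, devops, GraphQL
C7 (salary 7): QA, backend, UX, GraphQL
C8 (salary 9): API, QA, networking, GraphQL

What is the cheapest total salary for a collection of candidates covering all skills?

C4, C5 cover every skill at salary 2 + 2 = 4.
Any cover uses at least 2 candidates; among all covering selections none totals below 4.

4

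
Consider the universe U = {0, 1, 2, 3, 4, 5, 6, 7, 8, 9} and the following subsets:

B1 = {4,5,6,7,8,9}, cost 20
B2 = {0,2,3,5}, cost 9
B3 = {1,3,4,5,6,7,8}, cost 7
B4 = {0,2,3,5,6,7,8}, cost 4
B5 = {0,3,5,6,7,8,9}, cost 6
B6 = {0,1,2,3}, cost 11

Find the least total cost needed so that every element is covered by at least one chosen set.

17

B3, B4, B5 cover every element at cost 7 + 4 + 6 = 17.
Any cover uses at least 2 sets; among all covering selections none totals below 17.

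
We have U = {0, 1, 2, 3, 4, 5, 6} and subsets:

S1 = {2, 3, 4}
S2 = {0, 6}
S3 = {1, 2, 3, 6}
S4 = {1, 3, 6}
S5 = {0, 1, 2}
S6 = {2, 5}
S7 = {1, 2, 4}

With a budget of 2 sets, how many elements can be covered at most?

5

Choosing S1, S2 covers {0, 2, 3, 4, 6} — 5 elements.
No choice of 2 sets does better; here 1, 5 are left uncovered.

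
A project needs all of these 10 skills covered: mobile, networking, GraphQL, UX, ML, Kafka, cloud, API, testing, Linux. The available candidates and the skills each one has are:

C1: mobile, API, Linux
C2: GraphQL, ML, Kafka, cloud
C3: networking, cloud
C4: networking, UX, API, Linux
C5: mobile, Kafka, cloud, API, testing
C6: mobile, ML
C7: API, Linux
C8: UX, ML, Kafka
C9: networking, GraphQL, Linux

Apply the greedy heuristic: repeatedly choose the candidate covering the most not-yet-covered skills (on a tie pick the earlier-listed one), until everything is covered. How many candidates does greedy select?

Pick 1: C5 covers 5 new skills (mobile, Kafka, cloud, API, testing).
Pick 2: C4 covers 3 new skills (networking, UX, Linux).
Pick 3: C2 covers 2 new skills (GraphQL, ML).
Greedy uses 3 candidates.

3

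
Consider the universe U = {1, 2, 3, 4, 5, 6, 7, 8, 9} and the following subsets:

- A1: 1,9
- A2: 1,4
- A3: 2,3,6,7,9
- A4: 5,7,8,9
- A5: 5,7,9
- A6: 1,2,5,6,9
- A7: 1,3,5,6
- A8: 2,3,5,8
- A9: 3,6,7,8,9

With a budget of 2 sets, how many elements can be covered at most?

Choosing A6, A9 covers {1, 2, 3, 5, 6, 7, 8, 9} — 8 elements.
No choice of 2 sets does better; here 4 is left uncovered.

8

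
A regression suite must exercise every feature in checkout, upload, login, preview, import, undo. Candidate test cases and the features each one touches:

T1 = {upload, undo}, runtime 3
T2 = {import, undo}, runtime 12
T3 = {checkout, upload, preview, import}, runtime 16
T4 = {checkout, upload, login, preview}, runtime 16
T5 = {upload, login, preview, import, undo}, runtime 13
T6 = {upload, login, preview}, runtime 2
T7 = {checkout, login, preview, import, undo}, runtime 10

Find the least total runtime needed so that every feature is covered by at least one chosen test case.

T6, T7 cover every feature at runtime 2 + 10 = 12.
Any cover uses at least 2 test cases; among all covering selections none totals below 12.

12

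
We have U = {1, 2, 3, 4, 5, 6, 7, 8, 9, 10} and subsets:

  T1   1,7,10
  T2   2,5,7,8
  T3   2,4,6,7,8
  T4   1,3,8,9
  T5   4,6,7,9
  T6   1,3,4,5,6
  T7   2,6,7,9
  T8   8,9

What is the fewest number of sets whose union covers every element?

T1, T2, T3, T4 together cover {1, 2, 3, 4, 5, 6, 7, 8, 9, 10} — every element.
No 3 of the 8 sets cover everything (all 56 triples fall short), so 4 is minimum.

4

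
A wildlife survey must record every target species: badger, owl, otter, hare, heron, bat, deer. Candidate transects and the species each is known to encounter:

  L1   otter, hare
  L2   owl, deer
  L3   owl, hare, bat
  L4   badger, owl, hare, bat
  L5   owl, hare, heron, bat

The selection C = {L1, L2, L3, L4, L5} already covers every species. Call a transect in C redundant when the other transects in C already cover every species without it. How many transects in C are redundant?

1

Drop L1: otter uncovered — not redundant.
Drop L2: deer uncovered — not redundant.
Drop L3: the rest still cover every species — redundant.
Drop L4: badger uncovered — not redundant.
Drop L5: heron uncovered — not redundant.
1 redundant: L3.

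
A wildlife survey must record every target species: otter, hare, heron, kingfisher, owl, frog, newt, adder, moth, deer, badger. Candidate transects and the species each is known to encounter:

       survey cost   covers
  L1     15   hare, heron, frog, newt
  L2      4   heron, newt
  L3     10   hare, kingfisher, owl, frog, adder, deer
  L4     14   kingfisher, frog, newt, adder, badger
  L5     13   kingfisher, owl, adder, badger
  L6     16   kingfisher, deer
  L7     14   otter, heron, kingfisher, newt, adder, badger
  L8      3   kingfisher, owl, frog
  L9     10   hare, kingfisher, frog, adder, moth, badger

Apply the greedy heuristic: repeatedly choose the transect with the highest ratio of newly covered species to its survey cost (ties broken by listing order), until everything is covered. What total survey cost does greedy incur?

41

Pick 1: L8 adds 3 new (kingfisher, owl, frog) at survey cost 3 (ratio 3/3).
Pick 2: L2 adds 2 new (heron, newt) at survey cost 4 (ratio 2/4).
Pick 3: L9 adds 4 new (hare, adder, moth, badger) at survey cost 10 (ratio 4/10).
Pick 4: L3 adds 1 new (deer) at survey cost 10 (ratio 1/10).
Pick 5: L7 adds 1 new (otter) at survey cost 14 (ratio 1/14).
Greedy total survey cost: 3 + 4 + 10 + 10 + 14 = 41. (The true optimum is 34, so greedy overshoots here.)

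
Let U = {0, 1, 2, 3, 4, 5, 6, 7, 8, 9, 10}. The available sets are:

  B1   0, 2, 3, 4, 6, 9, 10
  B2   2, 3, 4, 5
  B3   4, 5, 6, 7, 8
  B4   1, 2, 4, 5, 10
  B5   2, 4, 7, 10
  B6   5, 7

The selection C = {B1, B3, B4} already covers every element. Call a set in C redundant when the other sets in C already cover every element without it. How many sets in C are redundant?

Drop B1: 0, 3, 9 uncovered — not redundant.
Drop B3: 7, 8 uncovered — not redundant.
Drop B4: 1 uncovered — not redundant.
None of the sets in C is redundant.

0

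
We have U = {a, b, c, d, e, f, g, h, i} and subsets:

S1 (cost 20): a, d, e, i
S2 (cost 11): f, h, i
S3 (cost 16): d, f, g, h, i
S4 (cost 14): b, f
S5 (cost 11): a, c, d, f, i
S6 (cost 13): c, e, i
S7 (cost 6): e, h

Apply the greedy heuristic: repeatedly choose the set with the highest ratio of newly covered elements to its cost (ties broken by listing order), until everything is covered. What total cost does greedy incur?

Pick 1: S5 adds 5 new (a, c, d, f, i) at cost 11 (ratio 5/11).
Pick 2: S7 adds 2 new (e, h) at cost 6 (ratio 2/6).
Pick 3: S4 adds 1 new (b) at cost 14 (ratio 1/14).
Pick 4: S3 adds 1 new (g) at cost 16 (ratio 1/16).
Greedy total cost: 11 + 6 + 14 + 16 = 47.

47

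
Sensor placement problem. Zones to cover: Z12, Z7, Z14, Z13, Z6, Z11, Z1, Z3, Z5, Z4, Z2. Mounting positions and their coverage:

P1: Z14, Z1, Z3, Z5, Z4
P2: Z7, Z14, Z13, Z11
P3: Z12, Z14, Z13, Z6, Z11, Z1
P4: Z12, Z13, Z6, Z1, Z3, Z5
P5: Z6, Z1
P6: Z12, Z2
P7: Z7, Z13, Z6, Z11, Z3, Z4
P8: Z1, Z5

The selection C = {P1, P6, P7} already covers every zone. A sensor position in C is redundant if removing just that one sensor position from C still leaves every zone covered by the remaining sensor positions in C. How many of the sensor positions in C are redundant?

Drop P1: Z14, Z1, Z5 uncovered — not redundant.
Drop P6: Z12, Z2 uncovered — not redundant.
Drop P7: Z7, Z13, Z6, Z11 uncovered — not redundant.
None of the sensor positions in C is redundant.

0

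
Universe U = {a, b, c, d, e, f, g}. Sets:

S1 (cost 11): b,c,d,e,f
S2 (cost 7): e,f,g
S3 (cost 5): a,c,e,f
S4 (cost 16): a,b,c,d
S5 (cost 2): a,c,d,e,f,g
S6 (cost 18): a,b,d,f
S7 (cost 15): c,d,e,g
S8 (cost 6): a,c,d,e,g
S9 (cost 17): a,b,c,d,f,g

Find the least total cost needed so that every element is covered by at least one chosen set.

S1, S5 cover every element at cost 11 + 2 = 13.
Any cover uses at least 2 sets; among all covering selections none totals below 13.

13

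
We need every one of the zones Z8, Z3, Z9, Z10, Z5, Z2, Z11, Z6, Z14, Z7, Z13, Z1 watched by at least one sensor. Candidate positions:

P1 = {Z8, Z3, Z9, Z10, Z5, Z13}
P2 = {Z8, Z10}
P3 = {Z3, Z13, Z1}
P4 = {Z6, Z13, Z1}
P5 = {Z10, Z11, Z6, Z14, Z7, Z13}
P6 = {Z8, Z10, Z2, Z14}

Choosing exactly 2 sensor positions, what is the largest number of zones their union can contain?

Choosing P1, P5 covers {Z8, Z3, Z9, Z10, Z5, Z11, Z6, Z14, Z7, Z13} — 10 zones.
No choice of 2 sensor positions does better; here Z2, Z1 are left uncovered.

10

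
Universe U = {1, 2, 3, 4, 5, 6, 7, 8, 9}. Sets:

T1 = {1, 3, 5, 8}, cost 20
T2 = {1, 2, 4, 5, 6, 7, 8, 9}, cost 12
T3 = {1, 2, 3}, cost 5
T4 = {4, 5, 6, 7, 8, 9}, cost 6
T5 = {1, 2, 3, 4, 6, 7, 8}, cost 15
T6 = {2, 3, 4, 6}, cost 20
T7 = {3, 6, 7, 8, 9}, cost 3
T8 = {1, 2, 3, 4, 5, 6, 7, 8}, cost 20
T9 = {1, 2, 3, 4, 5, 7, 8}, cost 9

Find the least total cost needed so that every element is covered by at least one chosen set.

11

T3, T4 cover every element at cost 5 + 6 = 11.
Any cover uses at least 2 sets; among all covering selections none totals below 11.
Greedy by coverage-per-cost would pick T7, T9 for 12 — worse than the optimum 11.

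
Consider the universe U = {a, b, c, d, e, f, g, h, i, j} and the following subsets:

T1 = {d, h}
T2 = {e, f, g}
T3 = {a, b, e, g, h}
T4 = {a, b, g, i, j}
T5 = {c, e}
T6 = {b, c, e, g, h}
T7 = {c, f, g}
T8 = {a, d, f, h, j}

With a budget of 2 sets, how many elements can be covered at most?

9

Choosing T6, T8 covers {a, b, c, d, e, f, g, h, j} — 9 elements.
No choice of 2 sets does better; here i is left uncovered.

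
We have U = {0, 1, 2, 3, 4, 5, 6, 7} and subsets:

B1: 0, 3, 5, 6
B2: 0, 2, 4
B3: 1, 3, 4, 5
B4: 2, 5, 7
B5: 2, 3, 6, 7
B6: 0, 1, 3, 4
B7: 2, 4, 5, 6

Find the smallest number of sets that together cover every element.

B1, B3, B4 together cover {0, 1, 2, 3, 4, 5, 6, 7} — every element.
No 2 of the 7 sets cover everything (all 21 pairs fall short), so 3 is minimum.
Greedy (largest uncovered first) would take B1, B2, B3, B4 — 4 sets — but 3 suffice.

3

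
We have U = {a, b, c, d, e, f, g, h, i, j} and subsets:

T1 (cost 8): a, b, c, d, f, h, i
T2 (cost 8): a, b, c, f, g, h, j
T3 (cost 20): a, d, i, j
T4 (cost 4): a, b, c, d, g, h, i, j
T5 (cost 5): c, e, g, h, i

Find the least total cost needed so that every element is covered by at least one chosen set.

T1, T4, T5 cover every element at cost 8 + 4 + 5 = 17.
Any cover uses at least 3 sets; among all covering selections none totals below 17.

17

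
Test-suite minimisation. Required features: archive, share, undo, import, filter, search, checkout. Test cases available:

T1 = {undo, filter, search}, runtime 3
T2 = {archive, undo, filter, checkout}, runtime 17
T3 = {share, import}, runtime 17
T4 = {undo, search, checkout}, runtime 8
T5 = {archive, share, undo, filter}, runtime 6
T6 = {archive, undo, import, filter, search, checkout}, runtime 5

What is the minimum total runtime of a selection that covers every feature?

11

T5, T6 cover every feature at runtime 6 + 5 = 11.
Any cover uses at least 2 test cases; among all covering selections none totals below 11.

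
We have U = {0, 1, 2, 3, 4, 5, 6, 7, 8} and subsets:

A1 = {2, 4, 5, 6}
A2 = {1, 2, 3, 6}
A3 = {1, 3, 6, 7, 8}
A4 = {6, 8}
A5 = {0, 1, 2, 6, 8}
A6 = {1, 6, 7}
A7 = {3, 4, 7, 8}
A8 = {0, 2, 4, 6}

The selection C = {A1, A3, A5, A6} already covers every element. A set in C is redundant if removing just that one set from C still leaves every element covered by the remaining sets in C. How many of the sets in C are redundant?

1

Drop A1: 4, 5 uncovered — not redundant.
Drop A3: 3 uncovered — not redundant.
Drop A5: 0 uncovered — not redundant.
Drop A6: the rest still cover every element — redundant.
1 redundant: A6.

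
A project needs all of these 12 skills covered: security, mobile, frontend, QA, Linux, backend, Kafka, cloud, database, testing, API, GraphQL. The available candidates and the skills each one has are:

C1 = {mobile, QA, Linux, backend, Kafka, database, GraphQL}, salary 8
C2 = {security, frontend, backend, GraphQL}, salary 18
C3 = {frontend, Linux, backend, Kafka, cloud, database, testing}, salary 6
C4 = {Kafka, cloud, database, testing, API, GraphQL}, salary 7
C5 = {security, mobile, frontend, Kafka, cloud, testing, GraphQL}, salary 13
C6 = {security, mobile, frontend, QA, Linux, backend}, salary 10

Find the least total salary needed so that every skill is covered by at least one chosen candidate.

C4, C6 cover every skill at salary 7 + 10 = 17.
Any cover uses at least 2 candidates; among all covering selections none totals below 17.
Greedy by coverage-per-salary would pick C3, C1, C4, C6 for 31 — worse than the optimum 17.

17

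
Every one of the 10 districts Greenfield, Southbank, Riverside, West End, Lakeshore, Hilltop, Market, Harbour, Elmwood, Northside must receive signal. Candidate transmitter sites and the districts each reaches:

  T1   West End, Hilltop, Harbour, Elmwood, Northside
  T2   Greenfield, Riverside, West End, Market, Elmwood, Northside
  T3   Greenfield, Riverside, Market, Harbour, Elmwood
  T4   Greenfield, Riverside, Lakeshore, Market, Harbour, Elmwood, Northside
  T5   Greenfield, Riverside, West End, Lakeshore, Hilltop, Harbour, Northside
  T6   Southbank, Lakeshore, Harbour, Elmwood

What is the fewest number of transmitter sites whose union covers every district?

T1, T2, T6 together cover {Greenfield, Southbank, Riverside, West End, Lakeshore, Hilltop, Market, Harbour, Elmwood, Northside} — every district.
No 2 of the 6 transmitter sites cover everything (all 15 pairs fall short), so 3 is minimum.

3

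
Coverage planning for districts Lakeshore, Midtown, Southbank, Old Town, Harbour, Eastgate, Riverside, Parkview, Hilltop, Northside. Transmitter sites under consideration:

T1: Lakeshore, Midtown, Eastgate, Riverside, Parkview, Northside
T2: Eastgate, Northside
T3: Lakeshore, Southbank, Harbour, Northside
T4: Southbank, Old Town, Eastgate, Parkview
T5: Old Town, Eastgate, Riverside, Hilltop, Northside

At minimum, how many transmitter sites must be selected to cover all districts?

3

T1, T3, T5 together cover {Lakeshore, Midtown, Southbank, Old Town, Harbour, Eastgate, Riverside, Parkview, Hilltop, Northside} — every district.
No 2 of the 5 transmitter sites cover everything (all 10 pairs fall short), so 3 is minimum.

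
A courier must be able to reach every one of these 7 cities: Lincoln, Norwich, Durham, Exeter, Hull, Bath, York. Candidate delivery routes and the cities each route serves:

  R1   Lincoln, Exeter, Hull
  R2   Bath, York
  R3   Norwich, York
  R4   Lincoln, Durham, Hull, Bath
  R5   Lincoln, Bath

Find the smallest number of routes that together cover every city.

3

R1, R3, R4 together cover {Lincoln, Norwich, Durham, Exeter, Hull, Bath, York} — every city.
No 2 of the 5 routes cover everything (all 10 pairs fall short), so 3 is minimum.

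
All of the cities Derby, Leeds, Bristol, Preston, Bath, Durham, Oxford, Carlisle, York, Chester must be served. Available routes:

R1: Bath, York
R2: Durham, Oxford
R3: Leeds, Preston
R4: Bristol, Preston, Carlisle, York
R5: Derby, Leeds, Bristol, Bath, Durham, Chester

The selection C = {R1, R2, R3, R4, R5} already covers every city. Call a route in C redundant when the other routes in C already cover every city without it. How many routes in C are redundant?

2

Drop R1: the rest still cover every city — redundant.
Drop R2: Oxford uncovered — not redundant.
Drop R3: the rest still cover every city — redundant.
Drop R4: Carlisle uncovered — not redundant.
Drop R5: Derby, Chester uncovered — not redundant.
2 redundant: R1, R3.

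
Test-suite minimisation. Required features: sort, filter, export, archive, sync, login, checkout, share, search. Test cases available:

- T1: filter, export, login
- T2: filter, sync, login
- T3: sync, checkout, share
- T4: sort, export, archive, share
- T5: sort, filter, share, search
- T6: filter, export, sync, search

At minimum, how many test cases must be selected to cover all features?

T1, T3, T4, T5 together cover {sort, filter, export, archive, sync, login, checkout, share, search} — every feature.
No 3 of the 6 test cases cover everything (all 20 triples fall short), so 4 is minimum.

4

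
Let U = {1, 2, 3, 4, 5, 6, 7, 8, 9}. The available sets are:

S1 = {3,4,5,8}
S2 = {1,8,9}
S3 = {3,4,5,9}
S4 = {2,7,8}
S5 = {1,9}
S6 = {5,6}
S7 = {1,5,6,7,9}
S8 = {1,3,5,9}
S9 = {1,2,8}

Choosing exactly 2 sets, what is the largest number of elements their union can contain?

Choosing S1, S7 covers {1, 3, 4, 5, 6, 7, 8, 9} — 8 elements.
No choice of 2 sets does better; here 2 is left uncovered.

8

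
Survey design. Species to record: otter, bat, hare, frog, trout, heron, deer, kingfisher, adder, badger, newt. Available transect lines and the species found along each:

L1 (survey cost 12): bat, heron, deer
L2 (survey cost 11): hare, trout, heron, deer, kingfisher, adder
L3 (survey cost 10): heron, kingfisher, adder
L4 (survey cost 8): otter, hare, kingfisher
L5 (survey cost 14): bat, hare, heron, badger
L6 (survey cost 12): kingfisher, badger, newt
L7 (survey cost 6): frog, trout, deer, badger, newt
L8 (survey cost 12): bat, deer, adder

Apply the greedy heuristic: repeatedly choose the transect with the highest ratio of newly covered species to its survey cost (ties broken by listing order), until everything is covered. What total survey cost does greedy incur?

Pick 1: L7 adds 5 new (frog, trout, deer, badger, newt) at survey cost 6 (ratio 5/6).
Pick 2: L4 adds 3 new (otter, hare, kingfisher) at survey cost 8 (ratio 3/8).
Pick 3: L3 adds 2 new (heron, adder) at survey cost 10 (ratio 2/10).
Pick 4: L1 adds 1 new (bat) at survey cost 12 (ratio 1/12).
Greedy total survey cost: 6 + 8 + 10 + 12 = 36.

36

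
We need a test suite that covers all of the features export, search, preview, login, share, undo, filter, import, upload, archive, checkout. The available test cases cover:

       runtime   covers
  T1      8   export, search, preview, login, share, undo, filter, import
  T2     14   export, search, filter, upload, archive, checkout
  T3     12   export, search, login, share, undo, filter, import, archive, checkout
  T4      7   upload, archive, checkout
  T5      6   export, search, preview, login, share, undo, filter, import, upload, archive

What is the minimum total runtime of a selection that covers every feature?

T4, T5 cover every feature at runtime 7 + 6 = 13.
Any cover uses at least 2 test cases; among all covering selections none totals below 13.

13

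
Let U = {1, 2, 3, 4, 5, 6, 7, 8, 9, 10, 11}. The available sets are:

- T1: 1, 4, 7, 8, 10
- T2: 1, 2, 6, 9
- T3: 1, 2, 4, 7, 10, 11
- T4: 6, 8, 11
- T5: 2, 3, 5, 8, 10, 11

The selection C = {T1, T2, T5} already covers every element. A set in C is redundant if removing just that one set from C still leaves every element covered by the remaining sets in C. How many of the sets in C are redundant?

Drop T1: 4, 7 uncovered — not redundant.
Drop T2: 6, 9 uncovered — not redundant.
Drop T5: 3, 5, 11 uncovered — not redundant.
None of the sets in C is redundant.

0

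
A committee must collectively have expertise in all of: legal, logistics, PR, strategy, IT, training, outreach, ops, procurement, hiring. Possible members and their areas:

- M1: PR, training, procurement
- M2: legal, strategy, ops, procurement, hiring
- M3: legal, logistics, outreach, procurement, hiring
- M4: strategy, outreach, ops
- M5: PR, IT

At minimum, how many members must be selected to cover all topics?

M1, M2, M3, M5 together cover {legal, logistics, PR, strategy, IT, training, outreach, ops, procurement, hiring} — every topic.
No 3 of the 5 members cover everything (all 10 triples fall short), so 4 is minimum.

4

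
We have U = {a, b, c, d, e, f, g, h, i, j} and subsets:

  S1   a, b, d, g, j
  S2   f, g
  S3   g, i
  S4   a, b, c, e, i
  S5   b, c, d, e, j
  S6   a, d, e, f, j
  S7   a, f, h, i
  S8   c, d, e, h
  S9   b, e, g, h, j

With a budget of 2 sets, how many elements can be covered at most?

9

Choosing S5, S7 covers {a, b, c, d, e, f, h, i, j} — 9 elements.
No choice of 2 sets does better; here g is left uncovered.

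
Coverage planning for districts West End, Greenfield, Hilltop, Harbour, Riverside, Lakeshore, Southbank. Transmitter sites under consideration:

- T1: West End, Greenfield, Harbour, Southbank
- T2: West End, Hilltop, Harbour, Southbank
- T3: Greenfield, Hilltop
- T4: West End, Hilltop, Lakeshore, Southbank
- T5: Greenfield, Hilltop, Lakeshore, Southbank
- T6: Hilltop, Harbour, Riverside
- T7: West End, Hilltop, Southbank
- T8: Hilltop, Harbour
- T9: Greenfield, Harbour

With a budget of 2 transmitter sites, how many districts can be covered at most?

Choosing T1, T4 covers {West End, Greenfield, Hilltop, Harbour, Lakeshore, Southbank} — 6 districts.
No choice of 2 transmitter sites does better; here Riverside is left uncovered.

6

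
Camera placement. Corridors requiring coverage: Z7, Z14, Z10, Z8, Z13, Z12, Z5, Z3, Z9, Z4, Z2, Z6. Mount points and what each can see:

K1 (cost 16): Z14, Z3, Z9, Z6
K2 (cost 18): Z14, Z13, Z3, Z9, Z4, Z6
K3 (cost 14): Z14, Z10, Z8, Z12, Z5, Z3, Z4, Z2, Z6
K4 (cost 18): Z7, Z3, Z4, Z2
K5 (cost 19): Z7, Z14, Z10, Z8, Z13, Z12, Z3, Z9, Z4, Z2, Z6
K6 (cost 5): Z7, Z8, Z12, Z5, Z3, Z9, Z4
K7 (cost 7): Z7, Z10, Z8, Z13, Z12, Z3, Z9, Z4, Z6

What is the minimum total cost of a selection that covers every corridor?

21

K3, K7 cover every corridor at cost 14 + 7 = 21.
Any cover uses at least 2 camera mounts; among all covering selections none totals below 21.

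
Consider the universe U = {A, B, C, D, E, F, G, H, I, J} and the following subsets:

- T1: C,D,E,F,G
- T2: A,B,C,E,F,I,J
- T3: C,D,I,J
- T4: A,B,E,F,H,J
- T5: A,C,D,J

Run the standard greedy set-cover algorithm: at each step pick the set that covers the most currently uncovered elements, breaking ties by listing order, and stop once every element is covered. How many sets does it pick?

Pick 1: T2 covers 7 new elements (A, B, C, E, F, I, J).
Pick 2: T1 covers 2 new elements (D, G).
Pick 3: T4 covers 1 new elements (H).
Greedy uses 3 sets.

3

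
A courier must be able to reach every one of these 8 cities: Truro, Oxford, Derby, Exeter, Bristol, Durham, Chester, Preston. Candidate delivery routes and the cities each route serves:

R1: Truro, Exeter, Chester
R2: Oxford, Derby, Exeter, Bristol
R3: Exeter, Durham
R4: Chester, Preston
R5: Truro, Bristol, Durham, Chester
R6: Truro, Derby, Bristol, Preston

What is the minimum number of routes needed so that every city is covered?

R2, R4, R5 together cover {Truro, Oxford, Derby, Exeter, Bristol, Durham, Chester, Preston} — every city.
No 2 of the 6 routes cover everything (all 15 pairs fall short), so 3 is minimum.

3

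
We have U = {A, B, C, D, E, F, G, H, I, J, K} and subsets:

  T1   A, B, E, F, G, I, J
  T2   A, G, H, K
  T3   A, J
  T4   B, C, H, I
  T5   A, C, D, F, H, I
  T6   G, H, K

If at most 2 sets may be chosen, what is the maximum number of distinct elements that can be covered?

10

Choosing T1, T5 covers {A, B, C, D, E, F, G, H, I, J} — 10 elements.
No choice of 2 sets does better; here K is left uncovered.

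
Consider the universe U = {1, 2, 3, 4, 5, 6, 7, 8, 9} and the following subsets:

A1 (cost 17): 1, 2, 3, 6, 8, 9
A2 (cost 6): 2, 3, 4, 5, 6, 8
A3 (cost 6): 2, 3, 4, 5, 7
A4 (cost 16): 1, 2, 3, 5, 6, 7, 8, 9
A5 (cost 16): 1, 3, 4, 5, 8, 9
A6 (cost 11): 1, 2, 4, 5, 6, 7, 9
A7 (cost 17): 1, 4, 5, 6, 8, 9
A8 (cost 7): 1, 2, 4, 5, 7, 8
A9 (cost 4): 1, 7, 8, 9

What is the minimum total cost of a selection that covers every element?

A2, A9 cover every element at cost 6 + 4 = 10.
Any cover uses at least 2 sets; among all covering selections none totals below 10.

10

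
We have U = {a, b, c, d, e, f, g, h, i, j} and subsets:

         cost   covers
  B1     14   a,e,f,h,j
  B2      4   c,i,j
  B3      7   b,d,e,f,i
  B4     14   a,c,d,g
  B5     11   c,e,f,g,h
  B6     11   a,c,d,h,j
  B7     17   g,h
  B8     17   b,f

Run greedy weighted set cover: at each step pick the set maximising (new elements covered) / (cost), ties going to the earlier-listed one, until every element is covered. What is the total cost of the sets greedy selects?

33

Pick 1: B2 adds 3 new (c, i, j) at cost 4 (ratio 3/4).
Pick 2: B3 adds 4 new (b, d, e, f) at cost 7 (ratio 4/7).
Pick 3: B5 adds 2 new (g, h) at cost 11 (ratio 2/11).
Pick 4: B6 adds 1 new (a) at cost 11 (ratio 1/11).
Greedy total cost: 4 + 7 + 11 + 11 = 33. (The true optimum is 29, so greedy overshoots here.)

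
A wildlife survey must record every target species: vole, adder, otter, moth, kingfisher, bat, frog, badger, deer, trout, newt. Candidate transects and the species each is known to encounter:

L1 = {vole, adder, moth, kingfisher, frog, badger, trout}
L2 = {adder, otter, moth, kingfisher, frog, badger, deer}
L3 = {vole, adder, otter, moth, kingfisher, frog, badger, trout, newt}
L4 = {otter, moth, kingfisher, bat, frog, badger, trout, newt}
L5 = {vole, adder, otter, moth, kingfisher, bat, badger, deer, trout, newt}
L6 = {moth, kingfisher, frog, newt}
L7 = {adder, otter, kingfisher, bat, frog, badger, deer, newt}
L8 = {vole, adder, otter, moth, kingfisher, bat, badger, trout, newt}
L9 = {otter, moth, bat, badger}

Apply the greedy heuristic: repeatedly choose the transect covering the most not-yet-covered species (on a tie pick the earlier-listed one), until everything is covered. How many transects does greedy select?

Pick 1: L5 covers 10 new species (vole, adder, otter, moth, kingfisher, bat, badger, deer, trout, newt).
Pick 2: L1 covers 1 new species (frog).
Greedy uses 2 transects.

2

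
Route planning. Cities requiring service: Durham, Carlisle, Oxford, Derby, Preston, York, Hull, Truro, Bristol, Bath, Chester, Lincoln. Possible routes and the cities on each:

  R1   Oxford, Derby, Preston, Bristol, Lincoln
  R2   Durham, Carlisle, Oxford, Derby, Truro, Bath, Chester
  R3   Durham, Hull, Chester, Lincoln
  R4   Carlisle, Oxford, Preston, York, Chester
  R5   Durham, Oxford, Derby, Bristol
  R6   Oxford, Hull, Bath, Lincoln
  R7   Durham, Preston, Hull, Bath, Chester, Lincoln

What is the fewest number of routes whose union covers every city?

4

R1, R2, R3, R4 together cover {Durham, Carlisle, Oxford, Derby, Preston, York, Hull, Truro, Bristol, Bath, Chester, Lincoln} — every city.
No 3 of the 7 routes cover everything (all 35 triples fall short), so 4 is minimum.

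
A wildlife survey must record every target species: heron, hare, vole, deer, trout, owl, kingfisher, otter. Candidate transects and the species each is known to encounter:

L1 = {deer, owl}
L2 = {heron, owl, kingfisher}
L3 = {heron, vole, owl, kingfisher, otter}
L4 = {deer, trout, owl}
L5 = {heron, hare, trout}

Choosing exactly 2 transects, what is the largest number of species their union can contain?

Choosing L3, L4 covers {heron, vole, deer, trout, owl, kingfisher, otter} — 7 species.
No choice of 2 transects does better; here hare is left uncovered.

7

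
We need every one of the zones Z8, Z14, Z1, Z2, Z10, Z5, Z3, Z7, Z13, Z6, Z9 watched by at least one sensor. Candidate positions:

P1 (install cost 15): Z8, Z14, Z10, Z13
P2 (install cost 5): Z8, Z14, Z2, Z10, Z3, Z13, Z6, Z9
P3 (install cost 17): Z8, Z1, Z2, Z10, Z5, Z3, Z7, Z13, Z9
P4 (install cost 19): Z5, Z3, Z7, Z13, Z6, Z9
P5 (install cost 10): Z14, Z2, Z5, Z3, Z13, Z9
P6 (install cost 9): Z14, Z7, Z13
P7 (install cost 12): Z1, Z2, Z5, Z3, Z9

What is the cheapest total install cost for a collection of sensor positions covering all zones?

22

P2, P3 cover every zone at install cost 5 + 17 = 22.
Any cover uses at least 2 sensor positions; among all covering selections none totals below 22.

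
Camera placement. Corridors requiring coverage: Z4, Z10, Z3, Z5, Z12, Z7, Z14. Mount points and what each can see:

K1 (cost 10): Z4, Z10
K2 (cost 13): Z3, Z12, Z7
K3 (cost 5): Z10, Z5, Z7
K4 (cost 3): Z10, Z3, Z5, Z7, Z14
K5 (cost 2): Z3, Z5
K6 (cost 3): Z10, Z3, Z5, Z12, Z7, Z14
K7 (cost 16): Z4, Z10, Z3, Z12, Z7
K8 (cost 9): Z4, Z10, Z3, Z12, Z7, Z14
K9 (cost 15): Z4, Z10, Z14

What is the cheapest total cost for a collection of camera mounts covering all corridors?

11

K5, K8 cover every corridor at cost 2 + 9 = 11.
Any cover uses at least 2 camera mounts; among all covering selections none totals below 11.
Greedy by coverage-per-cost would pick K6, K8 for 12 — worse than the optimum 11.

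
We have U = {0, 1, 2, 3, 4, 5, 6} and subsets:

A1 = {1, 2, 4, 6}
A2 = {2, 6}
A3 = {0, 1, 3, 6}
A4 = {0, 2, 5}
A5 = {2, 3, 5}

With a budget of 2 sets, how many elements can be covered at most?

6

Choosing A1, A3 covers {0, 1, 2, 3, 4, 6} — 6 elements.
No choice of 2 sets does better; here 5 is left uncovered.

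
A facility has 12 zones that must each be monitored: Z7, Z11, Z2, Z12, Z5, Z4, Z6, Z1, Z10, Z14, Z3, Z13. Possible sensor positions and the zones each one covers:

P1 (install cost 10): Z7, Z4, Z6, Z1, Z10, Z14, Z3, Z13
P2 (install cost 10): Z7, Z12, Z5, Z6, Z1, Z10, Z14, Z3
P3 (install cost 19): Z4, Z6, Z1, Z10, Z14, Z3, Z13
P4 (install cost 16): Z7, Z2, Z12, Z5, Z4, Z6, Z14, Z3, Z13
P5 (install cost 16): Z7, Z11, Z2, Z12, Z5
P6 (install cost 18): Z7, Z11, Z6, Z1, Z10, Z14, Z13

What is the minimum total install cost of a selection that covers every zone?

26

P1, P5 cover every zone at install cost 10 + 16 = 26.
Any cover uses at least 2 sensor positions; among all covering selections none totals below 26.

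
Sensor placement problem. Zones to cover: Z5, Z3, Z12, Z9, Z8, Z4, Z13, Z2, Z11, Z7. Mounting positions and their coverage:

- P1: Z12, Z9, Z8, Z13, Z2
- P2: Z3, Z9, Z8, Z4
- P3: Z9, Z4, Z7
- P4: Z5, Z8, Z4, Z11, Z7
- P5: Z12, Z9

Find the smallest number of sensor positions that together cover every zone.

P1, P2, P4 together cover {Z5, Z3, Z12, Z9, Z8, Z4, Z13, Z2, Z11, Z7} — every zone.
No 2 of the 5 sensor positions cover everything (all 10 pairs fall short), so 3 is minimum.

3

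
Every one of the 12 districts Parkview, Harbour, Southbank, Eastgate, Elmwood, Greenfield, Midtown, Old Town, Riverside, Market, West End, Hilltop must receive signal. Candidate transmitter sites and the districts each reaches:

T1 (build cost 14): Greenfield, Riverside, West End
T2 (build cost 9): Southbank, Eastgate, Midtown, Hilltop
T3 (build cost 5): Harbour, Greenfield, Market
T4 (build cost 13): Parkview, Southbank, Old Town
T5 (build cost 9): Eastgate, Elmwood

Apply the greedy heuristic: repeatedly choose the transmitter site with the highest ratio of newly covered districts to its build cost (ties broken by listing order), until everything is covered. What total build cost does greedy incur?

Pick 1: T3 adds 3 new (Harbour, Greenfield, Market) at build cost 5 (ratio 3/5).
Pick 2: T2 adds 4 new (Southbank, Eastgate, Midtown, Hilltop) at build cost 9 (ratio 4/9).
Pick 3: T4 adds 2 new (Parkview, Old Town) at build cost 13 (ratio 2/13).
Pick 4: T1 adds 2 new (Riverside, West End) at build cost 14 (ratio 2/14).
Pick 5: T5 adds 1 new (Elmwood) at build cost 9 (ratio 1/9).
Greedy total build cost: 5 + 9 + 13 + 14 + 9 = 50.

50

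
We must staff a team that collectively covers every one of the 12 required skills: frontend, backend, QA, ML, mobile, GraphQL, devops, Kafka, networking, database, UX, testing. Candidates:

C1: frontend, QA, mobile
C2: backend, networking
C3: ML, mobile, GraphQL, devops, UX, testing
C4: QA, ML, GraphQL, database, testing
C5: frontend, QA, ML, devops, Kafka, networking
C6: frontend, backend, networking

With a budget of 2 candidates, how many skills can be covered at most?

Choosing C3, C5 covers {frontend, QA, ML, mobile, GraphQL, devops, Kafka, networking, UX, testing} — 10 skills.
No choice of 2 candidates does better; here backend, database are left uncovered.

10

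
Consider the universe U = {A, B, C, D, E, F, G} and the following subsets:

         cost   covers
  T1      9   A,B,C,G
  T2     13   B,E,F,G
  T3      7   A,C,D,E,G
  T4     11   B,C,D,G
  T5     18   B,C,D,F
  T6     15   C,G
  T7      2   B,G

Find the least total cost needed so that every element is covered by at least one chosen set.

T2, T3 cover every element at cost 13 + 7 = 20.
Any cover uses at least 2 sets; among all covering selections none totals below 20.

20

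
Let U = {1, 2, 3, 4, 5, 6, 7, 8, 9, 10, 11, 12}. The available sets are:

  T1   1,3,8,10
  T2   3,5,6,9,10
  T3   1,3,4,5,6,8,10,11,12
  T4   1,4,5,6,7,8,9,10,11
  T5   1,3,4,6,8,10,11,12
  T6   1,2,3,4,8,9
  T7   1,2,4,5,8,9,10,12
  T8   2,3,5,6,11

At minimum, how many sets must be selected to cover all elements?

3

T1, T4, T7 together cover {1, 2, 3, 4, 5, 6, 7, 8, 9, 10, 11, 12} — every element.
No 2 of the 8 sets cover everything (all 28 pairs fall short), so 3 is minimum.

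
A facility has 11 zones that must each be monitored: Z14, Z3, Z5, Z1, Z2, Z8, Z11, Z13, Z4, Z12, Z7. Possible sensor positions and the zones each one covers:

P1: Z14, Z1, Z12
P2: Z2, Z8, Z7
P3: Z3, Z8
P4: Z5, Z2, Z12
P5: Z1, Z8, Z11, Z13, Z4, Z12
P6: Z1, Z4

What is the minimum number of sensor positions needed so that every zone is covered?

5

P1, P2, P3, P4, P5 together cover {Z14, Z3, Z5, Z1, Z2, Z8, Z11, Z13, Z4, Z12, Z7} — every zone.
No 4 of the 6 sensor positions cover everything (all 15 size-4 selections fall short), so 5 is minimum.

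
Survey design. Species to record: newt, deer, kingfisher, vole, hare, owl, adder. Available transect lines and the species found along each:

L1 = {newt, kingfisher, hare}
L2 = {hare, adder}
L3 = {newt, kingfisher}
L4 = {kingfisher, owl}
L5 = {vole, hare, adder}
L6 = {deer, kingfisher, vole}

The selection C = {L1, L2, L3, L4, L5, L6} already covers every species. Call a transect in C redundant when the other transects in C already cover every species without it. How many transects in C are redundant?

Drop L1: the rest still cover every species — redundant.
Drop L2: the rest still cover every species — redundant.
Drop L3: the rest still cover every species — redundant.
Drop L4: owl uncovered — not redundant.
Drop L5: the rest still cover every species — redundant.
Drop L6: deer uncovered — not redundant.
4 redundant: L1, L2, L3, L5.

4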